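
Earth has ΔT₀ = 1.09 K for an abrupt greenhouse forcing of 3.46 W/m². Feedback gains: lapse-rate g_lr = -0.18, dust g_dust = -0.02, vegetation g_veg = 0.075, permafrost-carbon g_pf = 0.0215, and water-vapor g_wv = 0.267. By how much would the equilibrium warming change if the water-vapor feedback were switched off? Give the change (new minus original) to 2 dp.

Original: g = 0.1635, ΔT = 1.09/(1−0.1635) = 1.3030 K.
Without water-vapor: g' = -0.1035, ΔT' = 1.09/(1+0.1035) = 0.9878 K.
Change = 0.9878 − 1.3030 = -0.32 K.

-0.32 K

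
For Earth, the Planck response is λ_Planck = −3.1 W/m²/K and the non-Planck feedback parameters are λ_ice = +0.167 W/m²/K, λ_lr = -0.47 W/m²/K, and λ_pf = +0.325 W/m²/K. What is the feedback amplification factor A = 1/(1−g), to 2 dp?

Convert to gains: g_ice = 0.167/3.1 = 0.05387; g_lr = -0.47/3.1 = -0.1516; g_pf = 0.325/3.1 = 0.1048.
Total gain g = 0.00707.
A = 1/(1 − 0.00707) = 1.01.

1.01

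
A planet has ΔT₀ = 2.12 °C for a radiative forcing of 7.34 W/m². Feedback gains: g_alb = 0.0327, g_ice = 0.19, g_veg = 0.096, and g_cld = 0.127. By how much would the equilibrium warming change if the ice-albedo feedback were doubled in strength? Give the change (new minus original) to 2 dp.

1.99 °C

Original: g = 0.4457, ΔT = 2.12/(1−0.4457) = 3.8246 °C.
With doubled ice-albedo: g' = 0.6357, ΔT' = 2.12/(1−0.6357) = 5.8194 °C.
Change = 5.8194 − 3.8246 = 1.99 °C.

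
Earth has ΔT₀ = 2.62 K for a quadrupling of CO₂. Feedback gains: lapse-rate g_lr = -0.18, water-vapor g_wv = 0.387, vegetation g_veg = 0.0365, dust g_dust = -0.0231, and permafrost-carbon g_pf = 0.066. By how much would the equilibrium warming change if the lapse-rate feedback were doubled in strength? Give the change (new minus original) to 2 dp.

Original: g = 0.2864, ΔT = 2.62/(1−0.2864) = 3.6715 K.
With doubled lapse-rate: g' = 0.1064, ΔT' = 2.62/(1−0.1064) = 2.9320 K.
Change = 2.9320 − 3.6715 = -0.74 K.

-0.74 K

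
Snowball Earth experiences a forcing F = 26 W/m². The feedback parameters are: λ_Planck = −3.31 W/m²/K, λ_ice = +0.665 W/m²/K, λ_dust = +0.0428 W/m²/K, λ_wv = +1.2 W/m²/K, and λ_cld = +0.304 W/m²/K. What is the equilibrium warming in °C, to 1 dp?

Net feedback parameter λ = (−3.31) + (+0.665) + (+0.0428) + (+1.2) + (+0.304) = -1.0982 W/m²/K.
ΔT = −F/λ = −26/(-1.0982) = 23.7 °C.

23.7 °C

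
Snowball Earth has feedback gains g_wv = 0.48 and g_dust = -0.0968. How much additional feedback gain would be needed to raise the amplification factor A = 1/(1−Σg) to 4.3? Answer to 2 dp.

Current total gain = 0.3832.
Target gain for A = 4.3: g* = 1 − 1/4.3 = 0.7674.
Additional gain needed = 0.7674 − 0.3832 = 0.38.

0.38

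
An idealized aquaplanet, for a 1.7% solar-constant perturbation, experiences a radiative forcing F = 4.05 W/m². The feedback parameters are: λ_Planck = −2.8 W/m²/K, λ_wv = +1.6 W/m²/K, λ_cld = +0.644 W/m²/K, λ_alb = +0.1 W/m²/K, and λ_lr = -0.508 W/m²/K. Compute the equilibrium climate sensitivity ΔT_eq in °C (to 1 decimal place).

Net feedback parameter λ = (−2.8) + (+1.6) + (+0.644) + (+0.1) + (-0.508) = -0.964 W/m²/K.
ΔT = −F/λ = −4.05/(-0.964) = 4.2 °C.

4.2 °C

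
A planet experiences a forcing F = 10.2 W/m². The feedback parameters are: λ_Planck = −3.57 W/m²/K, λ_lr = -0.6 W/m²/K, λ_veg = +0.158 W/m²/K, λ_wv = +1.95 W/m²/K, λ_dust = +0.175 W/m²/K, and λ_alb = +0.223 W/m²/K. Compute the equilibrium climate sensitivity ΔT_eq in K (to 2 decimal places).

Net feedback parameter λ = (−3.57) + (-0.6) + (+0.158) + (+1.95) + (+0.175) + (+0.223) = -1.664 W/m²/K.
ΔT = −F/λ = −10.2/(-1.664) = 6.13 K.

6.13 K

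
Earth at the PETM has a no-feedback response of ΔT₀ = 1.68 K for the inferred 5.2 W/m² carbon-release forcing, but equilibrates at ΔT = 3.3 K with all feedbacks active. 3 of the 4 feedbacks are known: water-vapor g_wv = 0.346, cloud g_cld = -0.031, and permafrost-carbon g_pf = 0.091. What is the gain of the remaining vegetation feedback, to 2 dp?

Amplification A = ΔT/ΔT₀ = 3.3/1.68 = 1.964.
Total gain g = 1 − 1/A = 1 − 1/1.964 = 0.4908.
Known gains sum to 0.346 − 0.031 + 0.091 = 0.406.
g_veg = 0.4908 − 0.406 = 0.08.

0.08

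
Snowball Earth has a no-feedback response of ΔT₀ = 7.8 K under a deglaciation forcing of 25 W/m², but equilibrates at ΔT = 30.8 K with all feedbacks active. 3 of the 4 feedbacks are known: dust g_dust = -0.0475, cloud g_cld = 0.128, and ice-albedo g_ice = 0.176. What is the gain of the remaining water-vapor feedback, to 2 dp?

0.49

Amplification A = ΔT/ΔT₀ = 30.8/7.8 = 3.949.
Total gain g = 1 − 1/A = 1 − 1/3.949 = 0.7468.
Known gains sum to -0.0475 + 0.128 + 0.176 = 0.2565.
g_wv = 0.7468 − 0.2565 = 0.49.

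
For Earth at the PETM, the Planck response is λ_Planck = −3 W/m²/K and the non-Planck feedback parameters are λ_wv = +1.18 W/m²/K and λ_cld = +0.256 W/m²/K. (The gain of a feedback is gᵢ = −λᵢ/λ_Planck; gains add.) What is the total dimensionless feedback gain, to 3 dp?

0.479

Convert to gains: g_wv = 1.18/3 = 0.3933; g_cld = 0.256/3 = 0.08533.
Total gain g = 0.47863.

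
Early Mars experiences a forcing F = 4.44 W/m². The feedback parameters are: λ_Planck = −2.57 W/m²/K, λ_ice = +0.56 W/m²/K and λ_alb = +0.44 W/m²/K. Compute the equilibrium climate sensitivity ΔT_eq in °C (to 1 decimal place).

2.8 °C

Net feedback parameter λ = (−2.57) + (+0.56) + (+0.44) = -1.57 W/m²/K.
ΔT = −F/λ = −4.44/(-1.57) = 2.8 °C.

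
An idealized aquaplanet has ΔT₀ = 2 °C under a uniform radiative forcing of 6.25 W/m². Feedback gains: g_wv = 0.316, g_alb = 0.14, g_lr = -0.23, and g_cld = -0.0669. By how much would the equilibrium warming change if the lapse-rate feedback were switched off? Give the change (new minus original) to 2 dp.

0.90 °C

Original: g = 0.1591, ΔT = 2/(1−0.1591) = 2.3784 °C.
Without lapse-rate: g' = 0.3891, ΔT' = 2/(1−0.3891) = 3.2739 °C.
Change = 3.2739 − 2.3784 = 0.90 °C.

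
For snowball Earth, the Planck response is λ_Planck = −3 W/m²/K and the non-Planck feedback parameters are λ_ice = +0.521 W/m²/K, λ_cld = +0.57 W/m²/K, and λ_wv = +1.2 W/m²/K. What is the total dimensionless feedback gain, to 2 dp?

0.76

Convert to gains: g_ice = 0.521/3 = 0.1737; g_cld = 0.57/3 = 0.19; g_wv = 1.2/3 = 0.4.
Total gain g = 0.7637.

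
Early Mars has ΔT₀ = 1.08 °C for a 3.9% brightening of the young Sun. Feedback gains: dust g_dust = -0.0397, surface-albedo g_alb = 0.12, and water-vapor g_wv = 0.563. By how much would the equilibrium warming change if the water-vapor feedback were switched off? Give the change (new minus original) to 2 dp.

Original: g = 0.6433, ΔT = 1.08/(1−0.6433) = 3.0278 °C.
Without water-vapor: g' = 0.0803, ΔT' = 1.08/(1−0.0803) = 1.1743 °C.
Change = 1.1743 − 3.0278 = -1.85 °C.

-1.85 °C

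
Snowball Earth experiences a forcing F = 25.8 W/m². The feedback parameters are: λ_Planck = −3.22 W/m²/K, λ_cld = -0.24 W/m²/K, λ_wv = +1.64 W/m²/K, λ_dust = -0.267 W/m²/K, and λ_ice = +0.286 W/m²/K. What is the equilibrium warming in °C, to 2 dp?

14.33 °C

Net feedback parameter λ = (−3.22) + (-0.24) + (+1.64) + (-0.267) + (+0.286) = -1.801 W/m²/K.
ΔT = −F/λ = −25.8/(-1.801) = 14.33 °C.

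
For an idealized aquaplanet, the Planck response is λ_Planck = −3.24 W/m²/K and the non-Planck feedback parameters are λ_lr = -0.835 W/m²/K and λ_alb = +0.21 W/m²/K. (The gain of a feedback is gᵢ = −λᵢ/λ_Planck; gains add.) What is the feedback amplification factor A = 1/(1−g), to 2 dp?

Convert to gains: g_lr = -0.835/3.24 = -0.2577; g_alb = 0.21/3.24 = 0.06481.
Total gain g = -0.19289.
A = 1/(1 + 0.19289) = 0.84.

0.84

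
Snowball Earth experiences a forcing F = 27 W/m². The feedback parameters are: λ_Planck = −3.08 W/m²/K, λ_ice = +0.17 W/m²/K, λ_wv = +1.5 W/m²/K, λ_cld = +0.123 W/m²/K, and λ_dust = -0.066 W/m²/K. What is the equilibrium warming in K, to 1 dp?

Net feedback parameter λ = (−3.08) + (+0.17) + (+1.5) + (+0.123) + (-0.066) = -1.353 W/m²/K.
ΔT = −F/λ = −27/(-1.353) = 20.0 K.

20.0 K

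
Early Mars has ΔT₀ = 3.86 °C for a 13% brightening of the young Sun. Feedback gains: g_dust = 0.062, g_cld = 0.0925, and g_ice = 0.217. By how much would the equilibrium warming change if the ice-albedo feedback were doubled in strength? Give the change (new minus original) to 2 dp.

3.24 °C

Original: g = 0.3715, ΔT = 3.86/(1−0.3715) = 6.1416 °C.
With doubled ice-albedo: g' = 0.5885, ΔT' = 3.86/(1−0.5885) = 9.3803 °C.
Change = 9.3803 − 6.1416 = 3.24 °C.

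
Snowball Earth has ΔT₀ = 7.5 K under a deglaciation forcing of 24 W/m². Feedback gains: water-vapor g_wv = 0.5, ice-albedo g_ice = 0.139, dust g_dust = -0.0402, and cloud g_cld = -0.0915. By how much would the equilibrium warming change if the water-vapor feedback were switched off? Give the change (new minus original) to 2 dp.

Original: g = 0.5073, ΔT = 7.5/(1−0.5073) = 15.2222 K.
Without water-vapor: g' = 0.0073, ΔT' = 7.5/(1−0.0073) = 7.5552 K.
Change = 7.5552 − 15.2222 = -7.67 K.

-7.67 K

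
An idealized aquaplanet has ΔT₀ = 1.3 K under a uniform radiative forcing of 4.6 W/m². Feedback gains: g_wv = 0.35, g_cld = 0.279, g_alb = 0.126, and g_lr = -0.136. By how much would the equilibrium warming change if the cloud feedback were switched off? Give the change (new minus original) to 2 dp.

-1.44 K

Original: g = 0.619, ΔT = 1.3/(1−0.619) = 3.4121 K.
Without cloud: g' = 0.34, ΔT' = 1.3/(1−0.34) = 1.9697 K.
Change = 1.9697 − 3.4121 = -1.44 K.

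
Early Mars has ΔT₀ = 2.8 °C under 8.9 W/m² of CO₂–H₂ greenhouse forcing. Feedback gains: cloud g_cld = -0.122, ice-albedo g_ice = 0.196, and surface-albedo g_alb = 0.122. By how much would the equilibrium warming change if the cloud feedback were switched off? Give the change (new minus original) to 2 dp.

Original: g = 0.196, ΔT = 2.8/(1−0.196) = 3.4826 °C.
Without cloud: g' = 0.318, ΔT' = 2.8/(1−0.318) = 4.1056 °C.
Change = 4.1056 − 3.4826 = 0.62 °C.

0.62 °C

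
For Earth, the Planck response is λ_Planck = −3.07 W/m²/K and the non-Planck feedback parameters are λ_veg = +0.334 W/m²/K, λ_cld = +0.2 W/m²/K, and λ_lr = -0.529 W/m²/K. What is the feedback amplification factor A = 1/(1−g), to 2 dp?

Convert to gains: g_veg = 0.334/3.07 = 0.1088; g_cld = 0.2/3.07 = 0.06515; g_lr = -0.529/3.07 = -0.1723.
Total gain g = 0.00165.
A = 1/(1 − 0.00165) = 1.00.

1.00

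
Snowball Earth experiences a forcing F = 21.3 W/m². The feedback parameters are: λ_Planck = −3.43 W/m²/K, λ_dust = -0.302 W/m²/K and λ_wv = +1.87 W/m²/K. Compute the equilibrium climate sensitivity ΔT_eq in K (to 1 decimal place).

Net feedback parameter λ = (−3.43) + (-0.302) + (+1.87) = -1.862 W/m²/K.
ΔT = −F/λ = −21.3/(-1.862) = 11.4 K.

11.4 K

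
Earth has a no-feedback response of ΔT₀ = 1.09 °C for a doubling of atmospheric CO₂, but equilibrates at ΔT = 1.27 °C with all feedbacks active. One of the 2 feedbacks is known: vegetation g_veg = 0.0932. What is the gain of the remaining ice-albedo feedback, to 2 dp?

0.05

Amplification A = ΔT/ΔT₀ = 1.27/1.09 = 1.165.
Total gain g = 1 − 1/A = 1 − 1/1.165 = 0.1416.
The known gain is 0.0932.
g_ice = 0.1416 − 0.0932 = 0.05.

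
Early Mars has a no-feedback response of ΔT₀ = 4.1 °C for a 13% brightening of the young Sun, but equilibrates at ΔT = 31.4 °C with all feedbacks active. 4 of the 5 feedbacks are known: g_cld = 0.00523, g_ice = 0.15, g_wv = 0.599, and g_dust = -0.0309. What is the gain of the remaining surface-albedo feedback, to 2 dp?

0.15

Amplification A = ΔT/ΔT₀ = 31.4/4.1 = 7.659.
Total gain g = 1 − 1/A = 1 − 1/7.659 = 0.8694.
Known gains sum to 0.00523 + 0.15 + 0.599 − 0.0309 = 0.72333.
g_alb = 0.8694 − 0.72333 = 0.15.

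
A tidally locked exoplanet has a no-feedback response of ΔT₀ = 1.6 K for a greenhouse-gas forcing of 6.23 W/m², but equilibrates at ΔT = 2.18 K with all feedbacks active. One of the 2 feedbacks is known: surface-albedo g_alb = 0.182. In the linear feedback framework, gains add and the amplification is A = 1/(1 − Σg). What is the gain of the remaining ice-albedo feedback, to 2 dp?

0.08

Amplification A = ΔT/ΔT₀ = 2.18/1.6 = 1.363.
Total gain g = 1 − 1/A = 1 − 1/1.363 = 0.2663.
The known gain is 0.182.
g_ice = 0.2663 − 0.182 = 0.08.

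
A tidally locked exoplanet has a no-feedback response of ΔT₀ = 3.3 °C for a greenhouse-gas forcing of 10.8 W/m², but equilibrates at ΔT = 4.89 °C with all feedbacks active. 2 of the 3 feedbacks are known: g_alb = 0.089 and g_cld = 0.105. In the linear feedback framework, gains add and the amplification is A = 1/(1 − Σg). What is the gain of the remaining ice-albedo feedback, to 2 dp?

0.13

Amplification A = ΔT/ΔT₀ = 4.89/3.3 = 1.482.
Total gain g = 1 − 1/A = 1 − 1/1.482 = 0.3252.
Known gains sum to 0.089 + 0.105 = 0.194.
g_ice = 0.3252 − 0.194 = 0.13.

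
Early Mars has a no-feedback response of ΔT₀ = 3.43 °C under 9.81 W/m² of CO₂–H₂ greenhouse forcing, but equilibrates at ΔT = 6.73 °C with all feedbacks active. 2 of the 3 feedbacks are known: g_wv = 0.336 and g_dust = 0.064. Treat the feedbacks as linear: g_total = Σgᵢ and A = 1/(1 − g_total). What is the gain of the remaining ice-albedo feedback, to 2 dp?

0.09

Amplification A = ΔT/ΔT₀ = 6.73/3.43 = 1.962.
Total gain g = 1 − 1/A = 1 − 1/1.962 = 0.4903.
Known gains sum to 0.336 + 0.064 = 0.4.
g_ice = 0.4903 − 0.4 = 0.09.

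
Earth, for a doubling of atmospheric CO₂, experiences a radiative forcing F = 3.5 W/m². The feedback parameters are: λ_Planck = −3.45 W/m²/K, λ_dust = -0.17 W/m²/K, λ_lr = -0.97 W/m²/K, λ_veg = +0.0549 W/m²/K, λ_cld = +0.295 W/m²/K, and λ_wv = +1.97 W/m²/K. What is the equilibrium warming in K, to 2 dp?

Net feedback parameter λ = (−3.45) + (-0.17) + (-0.97) + (+0.0549) + (+0.295) + (+1.97) = -2.2701 W/m²/K.
ΔT = −F/λ = −3.5/(-2.2701) = 1.54 K.

1.54 K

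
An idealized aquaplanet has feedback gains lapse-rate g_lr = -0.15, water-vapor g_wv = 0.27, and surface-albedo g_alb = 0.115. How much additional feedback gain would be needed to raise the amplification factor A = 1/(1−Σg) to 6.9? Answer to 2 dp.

Current total gain = 0.235.
Target gain for A = 6.9: g* = 1 − 1/6.9 = 0.8551.
Additional gain needed = 0.8551 − 0.235 = 0.62.

0.62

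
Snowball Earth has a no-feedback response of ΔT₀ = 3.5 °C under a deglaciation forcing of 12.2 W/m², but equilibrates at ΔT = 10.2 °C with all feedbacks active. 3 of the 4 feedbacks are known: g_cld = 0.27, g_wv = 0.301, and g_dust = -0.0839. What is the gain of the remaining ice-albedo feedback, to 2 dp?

Amplification A = ΔT/ΔT₀ = 10.2/3.5 = 2.914.
Total gain g = 1 − 1/A = 1 − 1/2.914 = 0.6568.
Known gains sum to 0.27 + 0.301 − 0.0839 = 0.4871.
g_ice = 0.6568 − 0.4871 = 0.17.

0.17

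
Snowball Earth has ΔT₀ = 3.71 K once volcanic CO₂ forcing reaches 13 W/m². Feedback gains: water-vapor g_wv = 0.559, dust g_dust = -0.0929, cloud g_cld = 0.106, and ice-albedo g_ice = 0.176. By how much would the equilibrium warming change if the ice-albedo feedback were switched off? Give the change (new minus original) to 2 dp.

-6.06 K

Original: g = 0.7481, ΔT = 3.71/(1−0.7481) = 14.7281 K.
Without ice-albedo: g' = 0.5721, ΔT' = 3.71/(1−0.5721) = 8.6703 K.
Change = 8.6703 − 14.7281 = -6.06 K.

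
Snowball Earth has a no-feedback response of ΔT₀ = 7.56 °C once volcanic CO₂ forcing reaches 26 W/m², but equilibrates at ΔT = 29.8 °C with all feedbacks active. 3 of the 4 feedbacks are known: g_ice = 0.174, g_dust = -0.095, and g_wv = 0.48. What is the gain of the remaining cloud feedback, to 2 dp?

0.19

Amplification A = ΔT/ΔT₀ = 29.8/7.56 = 3.942.
Total gain g = 1 − 1/A = 1 − 1/3.942 = 0.7463.
Known gains sum to 0.174 − 0.095 + 0.48 = 0.559.
g_cld = 0.7463 − 0.559 = 0.19.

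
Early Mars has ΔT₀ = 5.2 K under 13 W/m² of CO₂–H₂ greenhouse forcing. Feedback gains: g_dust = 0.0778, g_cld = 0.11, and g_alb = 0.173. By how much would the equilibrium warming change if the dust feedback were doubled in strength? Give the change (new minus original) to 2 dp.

1.13 K

Original: g = 0.3608, ΔT = 5.2/(1−0.3608) = 8.1352 K.
With doubled dust: g' = 0.4386, ΔT' = 5.2/(1−0.4386) = 9.2626 K.
Change = 9.2626 − 8.1352 = 1.13 K.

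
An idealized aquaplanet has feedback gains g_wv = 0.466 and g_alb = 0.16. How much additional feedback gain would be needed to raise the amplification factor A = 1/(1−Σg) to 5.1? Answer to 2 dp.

Current total gain = 0.626.
Target gain for A = 5.1: g* = 1 − 1/5.1 = 0.8039.
Additional gain needed = 0.8039 − 0.626 = 0.18.

0.18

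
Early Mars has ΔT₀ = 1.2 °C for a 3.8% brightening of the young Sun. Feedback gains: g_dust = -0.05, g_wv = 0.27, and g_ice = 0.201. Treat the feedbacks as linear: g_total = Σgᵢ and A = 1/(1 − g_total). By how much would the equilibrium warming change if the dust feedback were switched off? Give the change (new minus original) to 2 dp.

0.20 °C

Original: g = 0.421, ΔT = 1.2/(1−0.421) = 2.0725 °C.
Without dust: g' = 0.471, ΔT' = 1.2/(1−0.471) = 2.2684 °C.
Change = 2.2684 − 2.0725 = 0.20 °C.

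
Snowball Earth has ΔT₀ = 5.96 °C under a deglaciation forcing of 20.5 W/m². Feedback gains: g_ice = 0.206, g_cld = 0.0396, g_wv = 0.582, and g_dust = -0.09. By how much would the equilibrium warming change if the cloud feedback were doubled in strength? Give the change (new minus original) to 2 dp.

4.04 °C

Original: g = 0.7376, ΔT = 5.96/(1−0.7376) = 22.7134 °C.
With doubled cloud: g' = 0.7772, ΔT' = 5.96/(1−0.7772) = 26.7504 °C.
Change = 26.7504 − 22.7134 = 4.04 °C.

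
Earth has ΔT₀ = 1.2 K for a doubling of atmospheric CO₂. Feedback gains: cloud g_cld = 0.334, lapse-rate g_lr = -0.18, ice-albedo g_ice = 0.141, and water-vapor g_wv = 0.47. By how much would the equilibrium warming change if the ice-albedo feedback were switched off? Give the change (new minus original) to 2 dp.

Original: g = 0.765, ΔT = 1.2/(1−0.765) = 5.1064 K.
Without ice-albedo: g' = 0.624, ΔT' = 1.2/(1−0.624) = 3.1915 K.
Change = 3.1915 − 5.1064 = -1.91 K.

-1.91 K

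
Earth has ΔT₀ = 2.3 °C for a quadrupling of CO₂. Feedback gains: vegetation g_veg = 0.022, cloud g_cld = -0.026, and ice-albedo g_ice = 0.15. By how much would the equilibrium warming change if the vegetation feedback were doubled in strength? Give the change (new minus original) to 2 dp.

0.07 °C

Original: g = 0.146, ΔT = 2.3/(1−0.146) = 2.6932 °C.
With doubled vegetation: g' = 0.168, ΔT' = 2.3/(1−0.168) = 2.7644 °C.
Change = 2.7644 − 2.6932 = 0.07 °C.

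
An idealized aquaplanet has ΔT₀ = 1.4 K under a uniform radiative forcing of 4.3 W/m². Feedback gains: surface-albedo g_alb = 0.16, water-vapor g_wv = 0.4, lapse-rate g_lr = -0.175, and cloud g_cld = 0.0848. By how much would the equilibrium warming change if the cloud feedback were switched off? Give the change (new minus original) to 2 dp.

Original: g = 0.4698, ΔT = 1.4/(1−0.4698) = 2.6405 K.
Without cloud: g' = 0.385, ΔT' = 1.4/(1−0.385) = 2.2764 K.
Change = 2.2764 − 2.6405 = -0.36 K.

-0.36 K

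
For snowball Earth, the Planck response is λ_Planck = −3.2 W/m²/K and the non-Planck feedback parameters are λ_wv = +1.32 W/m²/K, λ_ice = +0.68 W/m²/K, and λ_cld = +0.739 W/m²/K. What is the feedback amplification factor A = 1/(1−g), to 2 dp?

6.94

Convert to gains: g_wv = 1.32/3.2 = 0.4125; g_ice = 0.68/3.2 = 0.2125; g_cld = 0.739/3.2 = 0.2309.
Total gain g = 0.8559.
A = 1/(1 − 0.8559) = 6.94.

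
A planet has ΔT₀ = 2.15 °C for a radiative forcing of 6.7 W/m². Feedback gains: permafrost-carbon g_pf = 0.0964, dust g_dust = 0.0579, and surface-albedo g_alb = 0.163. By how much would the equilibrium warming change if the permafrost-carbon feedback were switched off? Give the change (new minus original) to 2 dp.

Original: g = 0.3173, ΔT = 2.15/(1−0.3173) = 3.1493 °C.
Without permafrost-carbon: g' = 0.2209, ΔT' = 2.15/(1−0.2209) = 2.7596 °C.
Change = 2.7596 − 3.1493 = -0.39 °C.

-0.39 °C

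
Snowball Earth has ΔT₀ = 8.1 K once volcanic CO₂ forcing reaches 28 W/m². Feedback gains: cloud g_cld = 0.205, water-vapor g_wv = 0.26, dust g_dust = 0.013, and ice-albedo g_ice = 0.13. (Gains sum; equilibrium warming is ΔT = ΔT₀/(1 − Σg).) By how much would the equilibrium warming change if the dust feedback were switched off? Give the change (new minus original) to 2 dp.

Original: g = 0.608, ΔT = 8.1/(1−0.608) = 20.6633 K.
Without dust: g' = 0.595, ΔT' = 8.1/(1−0.595) = 20.0000 K.
Change = 20.0000 − 20.6633 = -0.66 K.

-0.66 K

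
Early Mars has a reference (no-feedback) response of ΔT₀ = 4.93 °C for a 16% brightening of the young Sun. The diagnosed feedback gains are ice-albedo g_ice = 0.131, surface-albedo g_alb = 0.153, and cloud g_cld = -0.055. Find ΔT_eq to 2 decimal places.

6.39 °C

Total gain g = 0.131 + 0.153 − 0.055 = 0.229.
Amplification A = 1/(1 − 0.229) = 1.297.
ΔT = 4.93 × 1.297 = 6.39 °C.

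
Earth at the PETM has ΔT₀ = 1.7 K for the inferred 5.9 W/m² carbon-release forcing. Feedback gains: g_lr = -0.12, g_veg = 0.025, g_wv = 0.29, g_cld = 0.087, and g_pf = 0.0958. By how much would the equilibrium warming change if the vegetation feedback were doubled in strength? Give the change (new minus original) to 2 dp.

0.11 K

Original: g = 0.3778, ΔT = 1.7/(1−0.3778) = 2.7322 K.
With doubled vegetation: g' = 0.4028, ΔT' = 1.7/(1−0.4028) = 2.8466 K.
Change = 2.8466 − 2.7322 = 0.11 K.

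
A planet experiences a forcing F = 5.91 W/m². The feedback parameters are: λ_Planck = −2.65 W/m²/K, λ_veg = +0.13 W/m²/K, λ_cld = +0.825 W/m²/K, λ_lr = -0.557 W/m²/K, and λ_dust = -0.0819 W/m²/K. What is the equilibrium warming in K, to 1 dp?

Net feedback parameter λ = (−2.65) + (+0.13) + (+0.825) + (-0.557) + (-0.0819) = -2.3339 W/m²/K.
ΔT = −F/λ = −5.91/(-2.3339) = 2.5 K.

2.5 K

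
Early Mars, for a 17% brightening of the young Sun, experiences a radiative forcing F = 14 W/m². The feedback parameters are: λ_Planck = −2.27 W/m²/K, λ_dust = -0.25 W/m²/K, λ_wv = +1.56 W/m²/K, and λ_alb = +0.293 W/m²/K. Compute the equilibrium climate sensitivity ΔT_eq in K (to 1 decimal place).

21.0 K

Net feedback parameter λ = (−2.27) + (-0.25) + (+1.56) + (+0.293) = -0.667 W/m²/K.
ΔT = −F/λ = −14/(-0.667) = 21.0 K.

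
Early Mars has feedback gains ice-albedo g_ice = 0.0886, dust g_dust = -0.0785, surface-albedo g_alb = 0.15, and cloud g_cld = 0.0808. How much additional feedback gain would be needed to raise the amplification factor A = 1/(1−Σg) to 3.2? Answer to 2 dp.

0.45

Current total gain = 0.2409.
Target gain for A = 3.2: g* = 1 − 1/3.2 = 0.6875.
Additional gain needed = 0.6875 − 0.2409 = 0.45.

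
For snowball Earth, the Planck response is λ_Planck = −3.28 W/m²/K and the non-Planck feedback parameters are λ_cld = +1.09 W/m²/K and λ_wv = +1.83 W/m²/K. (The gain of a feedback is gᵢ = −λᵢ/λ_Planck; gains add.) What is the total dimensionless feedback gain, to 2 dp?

Convert to gains: g_cld = 1.09/3.28 = 0.3323; g_wv = 1.83/3.28 = 0.5579.
Total gain g = 0.8902.

0.89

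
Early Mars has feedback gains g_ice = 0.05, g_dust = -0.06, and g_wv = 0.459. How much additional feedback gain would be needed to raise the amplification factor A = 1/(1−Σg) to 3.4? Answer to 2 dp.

0.26

Current total gain = 0.449.
Target gain for A = 3.4: g* = 1 − 1/3.4 = 0.7059.
Additional gain needed = 0.7059 − 0.449 = 0.26.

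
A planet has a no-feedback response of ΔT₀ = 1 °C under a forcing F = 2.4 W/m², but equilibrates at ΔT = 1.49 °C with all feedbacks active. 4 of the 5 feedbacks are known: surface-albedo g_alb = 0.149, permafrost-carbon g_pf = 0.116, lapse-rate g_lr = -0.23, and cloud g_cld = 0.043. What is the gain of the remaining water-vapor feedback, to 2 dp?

0.25

Amplification A = ΔT/ΔT₀ = 1.49/1 = 1.49.
Total gain g = 1 − 1/A = 1 − 1/1.49 = 0.3289.
Known gains sum to 0.149 + 0.116 − 0.23 + 0.043 = 0.078.
g_wv = 0.3289 − 0.078 = 0.25.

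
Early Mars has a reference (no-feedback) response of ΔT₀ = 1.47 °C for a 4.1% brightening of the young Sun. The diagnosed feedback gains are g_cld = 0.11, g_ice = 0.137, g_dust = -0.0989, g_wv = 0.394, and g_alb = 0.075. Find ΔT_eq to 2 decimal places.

Total gain g = 0.11 + 0.137 − 0.0989 + 0.394 + 0.075 = 0.6171.
Amplification A = 1/(1 − 0.6171) = 2.612.
ΔT = 1.47 × 2.612 = 3.84 °C.

3.84 °C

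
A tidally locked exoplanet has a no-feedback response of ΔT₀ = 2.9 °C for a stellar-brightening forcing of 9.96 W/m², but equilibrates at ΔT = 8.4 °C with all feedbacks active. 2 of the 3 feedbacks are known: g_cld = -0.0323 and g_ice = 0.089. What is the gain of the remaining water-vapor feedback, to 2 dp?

0.60

Amplification A = ΔT/ΔT₀ = 8.4/2.9 = 2.897.
Total gain g = 1 − 1/A = 1 − 1/2.897 = 0.6548.
Known gains sum to -0.0323 + 0.089 = 0.0567.
g_wv = 0.6548 − 0.0567 = 0.60.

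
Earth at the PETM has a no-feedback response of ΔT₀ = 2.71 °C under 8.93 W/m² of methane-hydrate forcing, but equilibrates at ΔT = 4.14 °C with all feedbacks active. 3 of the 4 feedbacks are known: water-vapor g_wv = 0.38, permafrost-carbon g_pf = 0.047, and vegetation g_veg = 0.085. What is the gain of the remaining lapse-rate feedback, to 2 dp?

-0.17

Amplification A = ΔT/ΔT₀ = 4.14/2.71 = 1.528.
Total gain g = 1 − 1/A = 1 − 1/1.528 = 0.3455.
Known gains sum to 0.38 + 0.047 + 0.085 = 0.512.
g_lr = 0.3455 − 0.512 = -0.17.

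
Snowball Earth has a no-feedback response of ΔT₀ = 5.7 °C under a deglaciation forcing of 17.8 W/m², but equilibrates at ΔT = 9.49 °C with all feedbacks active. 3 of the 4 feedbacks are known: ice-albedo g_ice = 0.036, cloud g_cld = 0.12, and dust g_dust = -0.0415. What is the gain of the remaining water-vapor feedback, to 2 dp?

0.28

Amplification A = ΔT/ΔT₀ = 9.49/5.7 = 1.665.
Total gain g = 1 − 1/A = 1 − 1/1.665 = 0.3994.
Known gains sum to 0.036 + 0.12 − 0.0415 = 0.1145.
g_wv = 0.3994 − 0.1145 = 0.28.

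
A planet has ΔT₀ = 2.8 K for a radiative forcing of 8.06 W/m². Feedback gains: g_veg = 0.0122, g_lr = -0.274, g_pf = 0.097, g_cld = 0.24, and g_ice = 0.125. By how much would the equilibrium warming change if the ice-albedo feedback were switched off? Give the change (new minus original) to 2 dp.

-0.47 K

Original: g = 0.2002, ΔT = 2.8/(1−0.2002) = 3.5009 K.
Without ice-albedo: g' = 0.0752, ΔT' = 2.8/(1−0.0752) = 3.0277 K.
Change = 3.0277 − 3.5009 = -0.47 K.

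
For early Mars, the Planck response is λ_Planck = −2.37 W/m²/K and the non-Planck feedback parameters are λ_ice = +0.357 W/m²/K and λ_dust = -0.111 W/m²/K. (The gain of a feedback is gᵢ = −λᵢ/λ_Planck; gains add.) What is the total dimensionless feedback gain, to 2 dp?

0.10

Convert to gains: g_ice = 0.357/2.37 = 0.1506; g_dust = -0.111/2.37 = -0.04684.
Total gain g = 0.10376.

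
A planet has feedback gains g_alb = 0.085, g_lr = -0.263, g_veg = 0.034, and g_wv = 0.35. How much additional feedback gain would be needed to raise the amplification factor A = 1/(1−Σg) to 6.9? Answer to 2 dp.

Current total gain = 0.206.
Target gain for A = 6.9: g* = 1 − 1/6.9 = 0.8551.
Additional gain needed = 0.8551 − 0.206 = 0.65.

0.65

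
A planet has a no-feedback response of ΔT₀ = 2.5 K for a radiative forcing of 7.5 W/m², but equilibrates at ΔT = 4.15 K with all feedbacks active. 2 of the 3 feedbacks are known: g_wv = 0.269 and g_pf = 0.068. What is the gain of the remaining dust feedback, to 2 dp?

0.06

Amplification A = ΔT/ΔT₀ = 4.15/2.5 = 1.66.
Total gain g = 1 − 1/A = 1 − 1/1.66 = 0.3976.
Known gains sum to 0.269 + 0.068 = 0.337.
g_dust = 0.3976 − 0.337 = 0.06.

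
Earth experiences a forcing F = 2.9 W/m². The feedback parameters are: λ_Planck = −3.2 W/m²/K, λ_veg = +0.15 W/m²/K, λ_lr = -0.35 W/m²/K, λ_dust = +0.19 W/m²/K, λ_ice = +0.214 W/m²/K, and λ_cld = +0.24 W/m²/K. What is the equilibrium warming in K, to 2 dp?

Net feedback parameter λ = (−3.2) + (+0.15) + (-0.35) + (+0.19) + (+0.214) + (+0.24) = -2.756 W/m²/K.
ΔT = −F/λ = −2.9/(-2.756) = 1.05 K.

1.05 K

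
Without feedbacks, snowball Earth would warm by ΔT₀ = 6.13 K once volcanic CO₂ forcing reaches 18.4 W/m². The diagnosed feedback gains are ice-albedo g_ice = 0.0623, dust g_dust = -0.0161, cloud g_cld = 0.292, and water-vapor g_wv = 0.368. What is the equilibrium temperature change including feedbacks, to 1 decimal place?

20.9 K

Total gain g = 0.0623 − 0.0161 + 0.292 + 0.368 = 0.7062.
Amplification A = 1/(1 − 0.7062) = 3.404.
ΔT = 6.13 × 3.404 = 20.9 K.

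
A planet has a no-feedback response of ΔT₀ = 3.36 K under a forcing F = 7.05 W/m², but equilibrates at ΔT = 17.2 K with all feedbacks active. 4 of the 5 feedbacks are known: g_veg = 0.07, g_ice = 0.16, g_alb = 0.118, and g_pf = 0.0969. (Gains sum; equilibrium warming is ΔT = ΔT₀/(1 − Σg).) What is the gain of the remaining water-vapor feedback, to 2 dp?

0.36

Amplification A = ΔT/ΔT₀ = 17.2/3.36 = 5.119.
Total gain g = 1 − 1/A = 1 − 1/5.119 = 0.8046.
Known gains sum to 0.07 + 0.16 + 0.118 + 0.0969 = 0.4449.
g_wv = 0.8046 − 0.4449 = 0.36.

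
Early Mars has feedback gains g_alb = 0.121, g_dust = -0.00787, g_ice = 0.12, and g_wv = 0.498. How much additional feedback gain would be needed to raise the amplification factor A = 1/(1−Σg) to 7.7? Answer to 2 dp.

0.14

Current total gain = 0.73113.
Target gain for A = 7.7: g* = 1 − 1/7.7 = 0.8701.
Additional gain needed = 0.8701 − 0.73113 = 0.14.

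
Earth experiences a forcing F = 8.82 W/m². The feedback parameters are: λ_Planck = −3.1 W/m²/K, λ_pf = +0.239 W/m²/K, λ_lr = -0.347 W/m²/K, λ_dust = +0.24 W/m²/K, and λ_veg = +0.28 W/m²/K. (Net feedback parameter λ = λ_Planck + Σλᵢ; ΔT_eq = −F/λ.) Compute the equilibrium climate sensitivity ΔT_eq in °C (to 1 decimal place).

Net feedback parameter λ = (−3.1) + (+0.239) + (-0.347) + (+0.24) + (+0.28) = -2.688 W/m²/K.
ΔT = −F/λ = −8.82/(-2.688) = 3.3 °C.

3.3 °C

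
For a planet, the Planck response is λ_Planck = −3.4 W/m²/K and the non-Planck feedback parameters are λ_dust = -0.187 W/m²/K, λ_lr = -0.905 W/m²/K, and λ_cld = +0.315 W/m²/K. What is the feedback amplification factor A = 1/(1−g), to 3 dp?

0.814

Convert to gains: g_dust = -0.187/3.4 = -0.055; g_lr = -0.905/3.4 = -0.2662; g_cld = 0.315/3.4 = 0.09265.
Total gain g = -0.22855.
A = 1/(1 + 0.22855) = 0.814.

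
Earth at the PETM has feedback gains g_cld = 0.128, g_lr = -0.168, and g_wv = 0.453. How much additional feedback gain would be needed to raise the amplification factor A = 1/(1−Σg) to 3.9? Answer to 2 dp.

Current total gain = 0.413.
Target gain for A = 3.9: g* = 1 − 1/3.9 = 0.7436.
Additional gain needed = 0.7436 − 0.413 = 0.33.

0.33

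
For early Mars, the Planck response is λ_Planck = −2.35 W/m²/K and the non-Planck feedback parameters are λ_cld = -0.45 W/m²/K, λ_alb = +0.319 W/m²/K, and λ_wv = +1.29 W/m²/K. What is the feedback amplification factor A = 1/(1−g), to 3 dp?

Convert to gains: g_cld = -0.45/2.35 = -0.1915; g_alb = 0.319/2.35 = 0.1357; g_wv = 1.29/2.35 = 0.5489.
Total gain g = 0.4931.
A = 1/(1 − 0.4931) = 1.973.

1.973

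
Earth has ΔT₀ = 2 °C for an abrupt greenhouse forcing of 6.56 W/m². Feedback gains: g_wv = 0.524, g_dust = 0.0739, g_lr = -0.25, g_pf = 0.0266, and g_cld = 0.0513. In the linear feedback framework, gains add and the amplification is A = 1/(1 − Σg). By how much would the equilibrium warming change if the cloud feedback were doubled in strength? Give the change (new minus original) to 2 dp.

0.34 °C

Original: g = 0.4258, ΔT = 2/(1−0.4258) = 3.4831 °C.
With doubled cloud: g' = 0.4771, ΔT' = 2/(1−0.4771) = 3.8248 °C.
Change = 3.8248 − 3.4831 = 0.34 °C.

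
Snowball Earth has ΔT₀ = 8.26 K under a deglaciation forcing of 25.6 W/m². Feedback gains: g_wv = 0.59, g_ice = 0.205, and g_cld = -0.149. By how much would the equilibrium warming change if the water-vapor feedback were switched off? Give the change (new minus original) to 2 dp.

Original: g = 0.646, ΔT = 8.26/(1−0.646) = 23.3333 K.
Without water-vapor: g' = 0.056, ΔT' = 8.26/(1−0.056) = 8.7500 K.
Change = 8.7500 − 23.3333 = -14.58 K.

-14.58 K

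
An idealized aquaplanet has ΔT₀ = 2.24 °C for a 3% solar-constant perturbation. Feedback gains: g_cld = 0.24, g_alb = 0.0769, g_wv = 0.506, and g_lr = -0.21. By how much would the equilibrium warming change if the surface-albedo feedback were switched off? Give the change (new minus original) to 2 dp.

-0.96 °C

Original: g = 0.6129, ΔT = 2.24/(1−0.6129) = 5.7866 °C.
Without surface-albedo: g' = 0.536, ΔT' = 2.24/(1−0.536) = 4.8276 °C.
Change = 4.8276 − 5.7866 = -0.96 °C.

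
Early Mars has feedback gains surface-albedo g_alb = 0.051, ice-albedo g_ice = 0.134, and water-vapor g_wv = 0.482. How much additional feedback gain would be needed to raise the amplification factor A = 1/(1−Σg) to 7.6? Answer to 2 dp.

0.20

Current total gain = 0.667.
Target gain for A = 7.6: g* = 1 − 1/7.6 = 0.8684.
Additional gain needed = 0.8684 − 0.667 = 0.20.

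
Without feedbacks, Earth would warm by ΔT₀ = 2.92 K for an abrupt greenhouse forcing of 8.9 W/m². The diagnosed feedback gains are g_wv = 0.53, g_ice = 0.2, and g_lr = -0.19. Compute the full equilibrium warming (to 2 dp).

Total gain g = 0.53 + 0.2 − 0.19 = 0.54.
Amplification A = 1/(1 − 0.54) = 2.174.
ΔT = 2.92 × 2.174 = 6.35 K.

6.35 K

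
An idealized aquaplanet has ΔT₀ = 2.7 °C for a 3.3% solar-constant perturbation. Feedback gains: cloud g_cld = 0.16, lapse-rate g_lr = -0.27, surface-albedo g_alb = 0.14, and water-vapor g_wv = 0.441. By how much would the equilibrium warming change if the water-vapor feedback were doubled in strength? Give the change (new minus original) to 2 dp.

25.58 °C

Original: g = 0.471, ΔT = 2.7/(1−0.471) = 5.1040 °C.
With doubled water-vapor: g' = 0.912, ΔT' = 2.7/(1−0.912) = 30.6818 °C.
Change = 30.6818 − 5.1040 = 25.58 °C.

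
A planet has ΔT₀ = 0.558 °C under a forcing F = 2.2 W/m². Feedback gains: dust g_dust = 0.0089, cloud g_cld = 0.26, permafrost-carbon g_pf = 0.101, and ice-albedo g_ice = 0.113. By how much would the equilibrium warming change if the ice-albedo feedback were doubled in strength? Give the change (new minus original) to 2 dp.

0.30 °C

Original: g = 0.4829, ΔT = 0.558/(1−0.4829) = 1.0791 °C.
With doubled ice-albedo: g' = 0.5959, ΔT' = 0.558/(1−0.5959) = 1.3808 °C.
Change = 1.3808 − 1.0791 = 0.30 °C.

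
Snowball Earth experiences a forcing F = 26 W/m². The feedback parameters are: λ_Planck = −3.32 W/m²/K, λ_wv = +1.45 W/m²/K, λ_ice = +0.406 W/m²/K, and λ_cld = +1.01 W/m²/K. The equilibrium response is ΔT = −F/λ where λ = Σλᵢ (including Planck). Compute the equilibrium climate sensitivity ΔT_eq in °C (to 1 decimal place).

57.3 °C

Net feedback parameter λ = (−3.32) + (+1.45) + (+0.406) + (+1.01) = -0.454 W/m²/K.
ΔT = −F/λ = −26/(-0.454) = 57.3 °C.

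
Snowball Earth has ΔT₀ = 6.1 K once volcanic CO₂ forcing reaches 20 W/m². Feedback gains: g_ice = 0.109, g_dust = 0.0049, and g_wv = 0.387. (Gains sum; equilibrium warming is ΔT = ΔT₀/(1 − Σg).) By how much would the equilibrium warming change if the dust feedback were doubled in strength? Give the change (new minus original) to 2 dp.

0.12 K

Original: g = 0.5009, ΔT = 6.1/(1−0.5009) = 12.2220 K.
With doubled dust: g' = 0.5058, ΔT' = 6.1/(1−0.5058) = 12.3432 K.
Change = 12.3432 − 12.2220 = 0.12 K.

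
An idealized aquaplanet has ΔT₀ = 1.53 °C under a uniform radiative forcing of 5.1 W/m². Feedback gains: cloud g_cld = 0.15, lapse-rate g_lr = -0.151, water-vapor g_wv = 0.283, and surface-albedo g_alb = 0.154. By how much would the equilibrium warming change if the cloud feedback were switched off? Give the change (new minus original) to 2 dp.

-0.57 °C

Original: g = 0.436, ΔT = 1.53/(1−0.436) = 2.7128 °C.
Without cloud: g' = 0.286, ΔT' = 1.53/(1−0.286) = 2.1429 °C.
Change = 2.1429 − 2.7128 = -0.57 °C.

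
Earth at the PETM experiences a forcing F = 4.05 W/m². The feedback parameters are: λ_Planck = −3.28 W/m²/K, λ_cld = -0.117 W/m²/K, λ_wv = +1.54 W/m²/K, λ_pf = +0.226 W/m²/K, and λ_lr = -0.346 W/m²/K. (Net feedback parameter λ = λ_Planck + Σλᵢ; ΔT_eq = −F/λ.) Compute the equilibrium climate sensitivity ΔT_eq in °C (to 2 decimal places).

2.05 °C

Net feedback parameter λ = (−3.28) + (-0.117) + (+1.54) + (+0.226) + (-0.346) = -1.977 W/m²/K.
ΔT = −F/λ = −4.05/(-1.977) = 2.05 °C.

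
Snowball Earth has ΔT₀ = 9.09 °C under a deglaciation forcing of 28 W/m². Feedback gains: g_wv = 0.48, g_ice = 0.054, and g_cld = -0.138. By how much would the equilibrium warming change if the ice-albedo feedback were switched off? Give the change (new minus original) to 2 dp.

-1.24 °C

Original: g = 0.396, ΔT = 9.09/(1−0.396) = 15.0497 °C.
Without ice-albedo: g' = 0.342, ΔT' = 9.09/(1−0.342) = 13.8146 °C.
Change = 13.8146 − 15.0497 = -1.24 °C.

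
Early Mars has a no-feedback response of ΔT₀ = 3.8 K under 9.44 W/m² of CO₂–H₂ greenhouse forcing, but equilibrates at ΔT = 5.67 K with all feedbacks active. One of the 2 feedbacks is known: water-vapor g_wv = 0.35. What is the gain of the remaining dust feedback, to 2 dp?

Amplification A = ΔT/ΔT₀ = 5.67/3.8 = 1.492.
Total gain g = 1 − 1/A = 1 − 1/1.492 = 0.3298.
The known gain is 0.35.
g_dust = 0.3298 − 0.35 = -0.02.

-0.02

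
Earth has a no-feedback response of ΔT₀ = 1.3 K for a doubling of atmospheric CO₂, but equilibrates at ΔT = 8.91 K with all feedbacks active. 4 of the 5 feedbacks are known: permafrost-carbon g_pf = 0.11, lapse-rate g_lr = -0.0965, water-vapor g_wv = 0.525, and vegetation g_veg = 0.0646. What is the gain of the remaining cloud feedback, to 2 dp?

0.25

Amplification A = ΔT/ΔT₀ = 8.91/1.3 = 6.854.
Total gain g = 1 − 1/A = 1 − 1/6.854 = 0.8541.
Known gains sum to 0.11 − 0.0965 + 0.525 + 0.0646 = 0.6031.
g_cld = 0.8541 − 0.6031 = 0.25.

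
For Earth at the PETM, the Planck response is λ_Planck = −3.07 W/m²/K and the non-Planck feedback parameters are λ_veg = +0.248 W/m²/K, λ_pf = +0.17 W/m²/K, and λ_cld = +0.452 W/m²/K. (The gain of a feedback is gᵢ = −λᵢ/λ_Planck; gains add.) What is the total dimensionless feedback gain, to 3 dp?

0.283

Convert to gains: g_veg = 0.248/3.07 = 0.08078; g_pf = 0.17/3.07 = 0.05537; g_cld = 0.452/3.07 = 0.1472.
Total gain g = 0.28335.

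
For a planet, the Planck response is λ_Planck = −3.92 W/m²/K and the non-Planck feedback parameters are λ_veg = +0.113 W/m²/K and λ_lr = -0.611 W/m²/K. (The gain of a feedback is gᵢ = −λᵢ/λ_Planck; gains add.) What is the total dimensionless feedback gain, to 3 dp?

Convert to gains: g_veg = 0.113/3.92 = 0.02883; g_lr = -0.611/3.92 = -0.1559.
Total gain g = -0.12707.

-0.127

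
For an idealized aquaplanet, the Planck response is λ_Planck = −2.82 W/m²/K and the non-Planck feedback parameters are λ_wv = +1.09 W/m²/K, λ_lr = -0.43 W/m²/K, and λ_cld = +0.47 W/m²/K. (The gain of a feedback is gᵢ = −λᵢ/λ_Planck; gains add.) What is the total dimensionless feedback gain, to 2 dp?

0.40

Convert to gains: g_wv = 1.09/2.82 = 0.3865; g_lr = -0.43/2.82 = -0.1525; g_cld = 0.47/2.82 = 0.1667.
Total gain g = 0.4007.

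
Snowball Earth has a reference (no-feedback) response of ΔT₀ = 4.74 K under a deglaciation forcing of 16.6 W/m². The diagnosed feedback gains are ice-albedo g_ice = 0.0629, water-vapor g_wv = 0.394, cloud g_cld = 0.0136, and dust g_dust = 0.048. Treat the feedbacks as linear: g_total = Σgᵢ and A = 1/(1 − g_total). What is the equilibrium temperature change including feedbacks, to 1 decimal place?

Total gain g = 0.0629 + 0.394 + 0.0136 + 0.048 = 0.5185.
Amplification A = 1/(1 − 0.5185) = 2.077.
ΔT = 4.74 × 2.077 = 9.8 K.

9.8 K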